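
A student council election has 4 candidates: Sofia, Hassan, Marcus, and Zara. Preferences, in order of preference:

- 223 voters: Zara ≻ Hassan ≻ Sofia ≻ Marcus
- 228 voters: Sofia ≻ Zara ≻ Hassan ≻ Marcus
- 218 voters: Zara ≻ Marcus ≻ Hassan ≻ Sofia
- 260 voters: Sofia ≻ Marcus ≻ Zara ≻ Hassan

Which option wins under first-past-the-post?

First-place votes: Sofia 488, Hassan 0, Marcus 0, Zara 441.
Sofia has the most first-place votes.

Sofia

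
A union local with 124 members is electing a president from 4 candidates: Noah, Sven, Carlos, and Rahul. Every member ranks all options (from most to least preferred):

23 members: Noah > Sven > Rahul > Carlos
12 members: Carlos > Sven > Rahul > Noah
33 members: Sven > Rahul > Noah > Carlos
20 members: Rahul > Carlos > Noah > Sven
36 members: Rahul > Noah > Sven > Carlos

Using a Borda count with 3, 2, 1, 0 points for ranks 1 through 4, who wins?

Rahul

Noah: 23·3 + 12·0 + 33·1 + 20·1 + 36·2 = 194
Sven: 23·2 + 12·2 + 33·3 + 20·0 + 36·1 = 205
Carlos: 23·0 + 12·3 + 33·0 + 20·2 + 36·0 = 76
Rahul: 23·1 + 12·1 + 33·2 + 20·3 + 36·3 = 269
Rahul has the highest Borda score (269).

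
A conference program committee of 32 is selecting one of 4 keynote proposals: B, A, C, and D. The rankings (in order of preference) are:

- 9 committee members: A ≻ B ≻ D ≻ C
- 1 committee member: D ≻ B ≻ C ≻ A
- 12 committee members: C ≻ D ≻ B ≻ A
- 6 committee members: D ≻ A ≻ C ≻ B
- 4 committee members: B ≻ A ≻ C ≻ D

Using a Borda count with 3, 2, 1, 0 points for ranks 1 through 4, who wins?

B: 9·2 + 1·2 + 12·1 + 6·0 + 4·3 = 44
A: 9·3 + 1·0 + 12·0 + 6·2 + 4·2 = 47
C: 9·0 + 1·1 + 12·3 + 6·1 + 4·1 = 47
D: 9·1 + 1·3 + 12·2 + 6·3 + 4·0 = 54
D has the highest Borda score (54).

D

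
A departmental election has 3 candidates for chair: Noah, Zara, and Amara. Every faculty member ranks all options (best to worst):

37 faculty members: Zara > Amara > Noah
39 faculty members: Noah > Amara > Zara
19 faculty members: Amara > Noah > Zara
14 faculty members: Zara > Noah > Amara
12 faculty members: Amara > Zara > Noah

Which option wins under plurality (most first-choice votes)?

First-place votes: Noah 39, Zara 51, Amara 31.
Zara has the most first-place votes.

Zara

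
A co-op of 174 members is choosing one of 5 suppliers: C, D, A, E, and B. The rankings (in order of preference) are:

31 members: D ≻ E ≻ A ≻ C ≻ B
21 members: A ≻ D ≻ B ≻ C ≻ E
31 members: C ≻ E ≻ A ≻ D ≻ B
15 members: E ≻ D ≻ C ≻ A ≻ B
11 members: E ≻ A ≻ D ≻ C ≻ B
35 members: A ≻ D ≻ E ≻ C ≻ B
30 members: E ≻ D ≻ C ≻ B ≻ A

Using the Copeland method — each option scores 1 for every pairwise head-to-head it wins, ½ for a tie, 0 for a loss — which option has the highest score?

C: beats B; loses to D, A, and E → score 1.
D: beats C and B; ties E; loses to A → score 2.5.
A: beats C, D, and B; loses to E → score 3.
E: beats C, A, and B; ties D → score 3.5.
B: loses to C, D, A, and E → score 0.
E has the best pairwise record.

E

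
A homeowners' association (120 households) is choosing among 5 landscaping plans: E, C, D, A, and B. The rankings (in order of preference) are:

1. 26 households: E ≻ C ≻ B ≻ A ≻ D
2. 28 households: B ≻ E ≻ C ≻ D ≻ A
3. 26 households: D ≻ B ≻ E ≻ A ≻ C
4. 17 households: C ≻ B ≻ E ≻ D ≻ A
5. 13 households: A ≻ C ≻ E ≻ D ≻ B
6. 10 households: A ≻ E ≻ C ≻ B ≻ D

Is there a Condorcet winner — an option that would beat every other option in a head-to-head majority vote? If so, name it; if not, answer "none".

Checking pairwise contests:
B beats E 71–49.
E beats C 90–30.
E beats D 94–26.
E beats A 97–23.
C beats B 66–54.
Every option loses at least one head-to-head, so there is no Condorcet winner.

none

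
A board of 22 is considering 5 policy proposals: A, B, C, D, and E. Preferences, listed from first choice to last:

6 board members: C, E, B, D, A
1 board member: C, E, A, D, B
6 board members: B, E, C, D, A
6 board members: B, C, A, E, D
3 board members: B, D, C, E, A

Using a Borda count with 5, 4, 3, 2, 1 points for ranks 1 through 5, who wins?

B

A: 6·1 + 1·3 + 6·1 + 6·3 + 3·1 = 36
B: 6·3 + 1·1 + 6·5 + 6·5 + 3·5 = 94
C: 6·5 + 1·5 + 6·3 + 6·4 + 3·3 = 86
D: 6·2 + 1·2 + 6·2 + 6·1 + 3·4 = 44
E: 6·4 + 1·4 + 6·4 + 6·2 + 3·2 = 70
B has the highest Borda score (94).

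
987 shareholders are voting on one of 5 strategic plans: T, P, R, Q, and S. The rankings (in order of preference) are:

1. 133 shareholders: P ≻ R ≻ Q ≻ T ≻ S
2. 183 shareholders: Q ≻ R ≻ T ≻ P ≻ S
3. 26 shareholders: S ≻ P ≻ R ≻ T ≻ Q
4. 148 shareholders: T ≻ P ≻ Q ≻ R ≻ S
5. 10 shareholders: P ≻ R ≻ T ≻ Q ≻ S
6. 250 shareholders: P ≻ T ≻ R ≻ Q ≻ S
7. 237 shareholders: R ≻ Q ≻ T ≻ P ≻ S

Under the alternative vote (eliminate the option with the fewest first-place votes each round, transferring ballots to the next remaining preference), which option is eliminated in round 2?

Round 1: T 148, P 393, R 237, Q 183, S 26. Eliminate S.
Round 2: T 148, P 419, R 237, Q 183. Eliminate T.

T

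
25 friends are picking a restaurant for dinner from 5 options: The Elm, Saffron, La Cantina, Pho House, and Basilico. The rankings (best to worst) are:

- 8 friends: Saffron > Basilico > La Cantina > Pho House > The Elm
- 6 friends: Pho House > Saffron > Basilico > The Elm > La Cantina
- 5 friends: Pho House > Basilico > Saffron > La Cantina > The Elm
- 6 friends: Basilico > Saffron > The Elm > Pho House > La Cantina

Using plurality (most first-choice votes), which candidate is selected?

First-place votes: The Elm 0, Saffron 8, La Cantina 0, Pho House 11, Basilico 6.
Pho House has the most first-place votes.

Pho House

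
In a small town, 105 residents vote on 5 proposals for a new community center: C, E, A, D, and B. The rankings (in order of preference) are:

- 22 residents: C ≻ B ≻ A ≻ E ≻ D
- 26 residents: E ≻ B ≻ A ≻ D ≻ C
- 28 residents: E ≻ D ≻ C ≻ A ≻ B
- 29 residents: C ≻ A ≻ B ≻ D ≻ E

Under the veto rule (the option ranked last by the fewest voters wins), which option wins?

A

Last-place votes: C 26, E 29, A 0, D 22, B 28.
A is ranked last by the fewest voters, so A wins.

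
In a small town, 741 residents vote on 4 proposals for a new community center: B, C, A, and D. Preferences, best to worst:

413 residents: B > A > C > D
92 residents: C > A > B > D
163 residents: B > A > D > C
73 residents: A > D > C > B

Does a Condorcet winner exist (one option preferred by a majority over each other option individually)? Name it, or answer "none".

B

B vs C: 576–165 for B.
B vs A: 576–165 for B.
B vs D: 668–73 for B.
B beats every other option head-to-head.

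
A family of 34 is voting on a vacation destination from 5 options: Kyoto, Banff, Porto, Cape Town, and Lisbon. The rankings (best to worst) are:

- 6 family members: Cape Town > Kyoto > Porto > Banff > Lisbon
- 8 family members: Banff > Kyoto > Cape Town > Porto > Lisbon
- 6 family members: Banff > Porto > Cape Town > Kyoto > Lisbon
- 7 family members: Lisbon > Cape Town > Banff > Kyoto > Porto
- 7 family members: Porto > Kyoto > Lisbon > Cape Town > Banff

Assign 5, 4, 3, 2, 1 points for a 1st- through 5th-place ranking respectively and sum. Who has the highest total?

Cape Town

Kyoto: 6·4 + 8·4 + 6·2 + 7·2 + 7·4 = 110
Banff: 6·2 + 8·5 + 6·5 + 7·3 + 7·1 = 110
Porto: 6·3 + 8·2 + 6·4 + 7·1 + 7·5 = 100
Cape Town: 6·5 + 8·3 + 6·3 + 7·4 + 7·2 = 114
Lisbon: 6·1 + 8·1 + 6·1 + 7·5 + 7·3 = 76
Cape Town has the highest Borda score (114).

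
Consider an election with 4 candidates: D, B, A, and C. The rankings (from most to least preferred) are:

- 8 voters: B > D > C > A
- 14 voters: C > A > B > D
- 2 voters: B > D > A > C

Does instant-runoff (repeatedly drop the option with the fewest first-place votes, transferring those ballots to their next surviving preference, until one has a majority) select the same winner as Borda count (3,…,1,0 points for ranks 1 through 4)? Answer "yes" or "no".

Instant-runoff — R1 D 0, B 10, A 0, C 14 (C winner). Winner: C.
Borda — scores: D 20, B 44, A 30, C 50. Winner: C.
The two methods agree.

yes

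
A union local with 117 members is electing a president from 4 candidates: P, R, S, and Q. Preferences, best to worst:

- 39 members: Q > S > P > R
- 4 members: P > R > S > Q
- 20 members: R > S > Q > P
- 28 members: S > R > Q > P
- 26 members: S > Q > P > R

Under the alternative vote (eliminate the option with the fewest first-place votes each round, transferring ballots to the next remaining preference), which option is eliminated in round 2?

Round 1: P 4, R 20, S 54, Q 39. Eliminate P.
Round 2: R 24, S 54, Q 39. Eliminate R.

R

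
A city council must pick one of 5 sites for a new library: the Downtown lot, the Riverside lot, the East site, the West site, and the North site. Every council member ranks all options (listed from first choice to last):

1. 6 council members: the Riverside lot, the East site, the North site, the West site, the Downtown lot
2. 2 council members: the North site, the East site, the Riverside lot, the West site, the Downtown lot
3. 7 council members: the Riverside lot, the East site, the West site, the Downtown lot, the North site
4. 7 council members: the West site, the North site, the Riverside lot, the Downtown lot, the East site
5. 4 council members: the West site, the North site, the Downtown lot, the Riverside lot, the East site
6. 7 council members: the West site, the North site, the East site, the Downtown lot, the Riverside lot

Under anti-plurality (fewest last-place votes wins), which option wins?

Last-place votes: the Downtown lot 8, the Riverside lot 7, the East site 11, the West site 0, the North site 7.
the West site is ranked last by the fewest voters, so the West site wins.

the West site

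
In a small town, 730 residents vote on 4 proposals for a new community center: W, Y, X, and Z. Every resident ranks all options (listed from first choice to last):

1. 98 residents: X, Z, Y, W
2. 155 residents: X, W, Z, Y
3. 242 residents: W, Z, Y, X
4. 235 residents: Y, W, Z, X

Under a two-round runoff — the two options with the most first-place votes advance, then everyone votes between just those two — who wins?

W

Round 1 first-place votes: W 242, Y 235, X 253, Z 0.
X and W advance.
Runoff: X is preferred to W by 253 voters; W by 477.
W wins the runoff.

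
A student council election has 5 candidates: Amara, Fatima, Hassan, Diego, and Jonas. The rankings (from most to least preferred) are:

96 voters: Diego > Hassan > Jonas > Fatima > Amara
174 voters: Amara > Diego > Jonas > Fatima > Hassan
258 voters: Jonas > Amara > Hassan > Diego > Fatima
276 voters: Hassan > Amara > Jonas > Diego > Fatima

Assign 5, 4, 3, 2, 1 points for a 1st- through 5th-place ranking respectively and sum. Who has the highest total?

Amara: 96·1 + 174·5 + 258·4 + 276·4 = 3102
Fatima: 96·2 + 174·2 + 258·1 + 276·1 = 1074
Hassan: 96·4 + 174·1 + 258·3 + 276·5 = 2712
Diego: 96·5 + 174·4 + 258·2 + 276·2 = 2244
Jonas: 96·3 + 174·3 + 258·5 + 276·3 = 2928
Amara has the highest Borda score (3102).

Amara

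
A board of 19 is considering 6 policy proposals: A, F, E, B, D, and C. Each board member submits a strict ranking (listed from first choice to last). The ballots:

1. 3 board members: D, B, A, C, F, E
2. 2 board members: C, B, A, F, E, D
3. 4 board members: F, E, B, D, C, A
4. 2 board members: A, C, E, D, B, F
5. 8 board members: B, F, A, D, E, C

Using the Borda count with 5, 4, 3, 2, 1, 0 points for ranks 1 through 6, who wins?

A: 3·3 + 2·3 + 4·0 + 2·5 + 8·3 = 49
F: 3·1 + 2·2 + 4·5 + 2·0 + 8·4 = 59
E: 3·0 + 2·1 + 4·4 + 2·3 + 8·1 = 32
B: 3·4 + 2·4 + 4·3 + 2·1 + 8·5 = 74
D: 3·5 + 2·0 + 4·2 + 2·2 + 8·2 = 43
C: 3·2 + 2·5 + 4·1 + 2·4 + 8·0 = 28
B has the highest Borda score (74).

B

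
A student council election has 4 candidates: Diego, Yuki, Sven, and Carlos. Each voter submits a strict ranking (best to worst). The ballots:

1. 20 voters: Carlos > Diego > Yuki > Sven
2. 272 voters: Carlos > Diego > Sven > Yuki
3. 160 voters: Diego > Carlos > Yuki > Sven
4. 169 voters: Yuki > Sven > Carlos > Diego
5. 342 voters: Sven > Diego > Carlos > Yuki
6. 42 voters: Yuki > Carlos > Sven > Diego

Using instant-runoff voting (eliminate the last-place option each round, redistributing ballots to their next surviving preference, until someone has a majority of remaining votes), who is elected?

Sven

Round 1: Diego 160, Yuki 211, Sven 342, Carlos 292. Eliminate Diego.
Round 2: Yuki 211, Sven 342, Carlos 452. Eliminate Yuki.
Round 3: Sven 511, Carlos 494. Sven has a majority.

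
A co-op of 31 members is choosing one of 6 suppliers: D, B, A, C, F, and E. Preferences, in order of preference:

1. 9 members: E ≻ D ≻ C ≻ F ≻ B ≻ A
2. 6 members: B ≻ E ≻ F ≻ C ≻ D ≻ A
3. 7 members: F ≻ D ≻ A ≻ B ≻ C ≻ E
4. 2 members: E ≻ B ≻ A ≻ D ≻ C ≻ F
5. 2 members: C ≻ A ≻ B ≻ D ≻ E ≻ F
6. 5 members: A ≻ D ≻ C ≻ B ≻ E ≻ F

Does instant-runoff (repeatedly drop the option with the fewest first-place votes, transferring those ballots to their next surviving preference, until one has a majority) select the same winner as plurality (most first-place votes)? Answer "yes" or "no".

Instant-runoff — R1 D 0, B 6, A 5, C 2, F 7, E 11 (D out); R2 B 6, A 5, C 2, F 7, E 11 (C out); R3 B 6, A 7, F 7, E 11 (B out); R4 A 7, F 7, E 17 (E winner). Winner: E.
Plurality — first-place votes: D 0, B 6, A 5, C 2, F 7, E 11. Winner: E.
The two methods agree.

yes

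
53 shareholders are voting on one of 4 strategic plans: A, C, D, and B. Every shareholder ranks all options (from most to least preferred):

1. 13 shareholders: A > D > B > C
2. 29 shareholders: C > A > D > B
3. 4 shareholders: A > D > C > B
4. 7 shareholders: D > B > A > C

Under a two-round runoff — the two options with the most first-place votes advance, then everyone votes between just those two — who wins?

Round 1 first-place votes: A 17, C 29, D 7, B 0.
C and A advance.
Runoff: C is preferred to A by 29 voters; A by 24.
C wins the runoff.

C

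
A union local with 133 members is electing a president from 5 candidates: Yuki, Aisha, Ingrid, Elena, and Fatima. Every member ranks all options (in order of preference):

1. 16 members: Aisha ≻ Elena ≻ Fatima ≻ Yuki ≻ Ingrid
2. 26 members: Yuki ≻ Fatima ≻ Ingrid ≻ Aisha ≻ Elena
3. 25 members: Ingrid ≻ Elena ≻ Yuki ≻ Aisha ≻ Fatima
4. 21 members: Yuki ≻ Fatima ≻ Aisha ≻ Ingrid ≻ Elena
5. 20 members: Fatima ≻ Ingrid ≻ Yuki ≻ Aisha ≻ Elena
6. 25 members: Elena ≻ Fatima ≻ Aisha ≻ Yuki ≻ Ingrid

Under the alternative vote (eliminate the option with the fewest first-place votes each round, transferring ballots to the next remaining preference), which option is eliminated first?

Round 1: Yuki 47, Aisha 16, Ingrid 25, Elena 25, Fatima 20. Eliminate Aisha.

Aisha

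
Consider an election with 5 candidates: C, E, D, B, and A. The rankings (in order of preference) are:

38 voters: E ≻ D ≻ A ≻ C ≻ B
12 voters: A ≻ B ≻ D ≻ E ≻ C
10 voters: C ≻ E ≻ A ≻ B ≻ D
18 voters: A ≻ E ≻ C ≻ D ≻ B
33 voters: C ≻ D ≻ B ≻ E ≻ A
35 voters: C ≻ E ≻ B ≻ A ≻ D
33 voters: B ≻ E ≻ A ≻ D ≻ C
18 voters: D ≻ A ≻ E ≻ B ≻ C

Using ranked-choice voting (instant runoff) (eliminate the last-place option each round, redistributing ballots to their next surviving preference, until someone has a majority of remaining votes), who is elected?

E

Round 1: C 78, E 38, D 18, B 33, A 30. Eliminate D.
Round 2: C 78, E 38, B 33, A 48. Eliminate B.
Round 3: C 78, E 71, A 48. Eliminate A.
Round 4: C 78, E 119. E has a majority.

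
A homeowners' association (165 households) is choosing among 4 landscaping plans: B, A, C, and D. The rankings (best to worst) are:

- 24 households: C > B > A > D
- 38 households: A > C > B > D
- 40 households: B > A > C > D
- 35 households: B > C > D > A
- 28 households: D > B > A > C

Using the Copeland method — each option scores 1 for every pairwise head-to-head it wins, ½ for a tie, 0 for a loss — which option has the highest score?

B

B: beats A, C, and D → score 3.
A: beats C and D; loses to B → score 2.
C: beats D; loses to B and A → score 1.
D: loses to B, A, and C → score 0.
B has the best pairwise record.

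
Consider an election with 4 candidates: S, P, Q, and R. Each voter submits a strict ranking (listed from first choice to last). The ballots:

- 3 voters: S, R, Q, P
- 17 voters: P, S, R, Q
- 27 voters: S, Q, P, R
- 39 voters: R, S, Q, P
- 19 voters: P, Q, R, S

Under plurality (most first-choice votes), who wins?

First-place votes: S 30, P 36, Q 0, R 39.
R has the most first-place votes.

R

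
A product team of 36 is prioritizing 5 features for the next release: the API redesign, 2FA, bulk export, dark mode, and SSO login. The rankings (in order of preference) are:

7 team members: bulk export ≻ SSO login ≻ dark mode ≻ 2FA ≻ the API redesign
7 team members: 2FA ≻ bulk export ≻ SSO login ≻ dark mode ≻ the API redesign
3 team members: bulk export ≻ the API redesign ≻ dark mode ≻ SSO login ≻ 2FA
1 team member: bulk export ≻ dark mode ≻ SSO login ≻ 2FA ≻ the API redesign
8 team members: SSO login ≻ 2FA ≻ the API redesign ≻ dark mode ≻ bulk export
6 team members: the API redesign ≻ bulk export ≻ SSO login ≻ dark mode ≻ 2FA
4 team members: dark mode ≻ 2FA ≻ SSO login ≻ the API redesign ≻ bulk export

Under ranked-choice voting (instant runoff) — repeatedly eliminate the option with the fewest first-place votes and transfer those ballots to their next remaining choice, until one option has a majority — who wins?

2FA

Round 1: the API redesign 6, 2FA 7, bulk export 11, dark mode 4, SSO login 8. Eliminate dark mode.
Round 2: the API redesign 6, 2FA 11, bulk export 11, SSO login 8. Eliminate the API redesign.
Round 3: 2FA 11, bulk export 17, SSO login 8. Eliminate SSO login.
Round 4: 2FA 19, bulk export 17. 2FA has a majority.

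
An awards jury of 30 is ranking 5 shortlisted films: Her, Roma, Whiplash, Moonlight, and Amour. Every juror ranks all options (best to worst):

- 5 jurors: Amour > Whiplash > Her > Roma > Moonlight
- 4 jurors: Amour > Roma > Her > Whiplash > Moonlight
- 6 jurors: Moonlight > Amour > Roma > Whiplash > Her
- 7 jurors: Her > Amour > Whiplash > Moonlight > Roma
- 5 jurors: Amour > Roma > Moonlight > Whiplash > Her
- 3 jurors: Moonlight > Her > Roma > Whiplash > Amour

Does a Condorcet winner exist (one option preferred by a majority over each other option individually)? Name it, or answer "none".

Amour vs Her: 20–10 for Amour.
Amour vs Roma: 27–3 for Amour.
Amour vs Whiplash: 27–3 for Amour.
Amour vs Moonlight: 21–9 for Amour.
Amour beats every other option head-to-head.

Amour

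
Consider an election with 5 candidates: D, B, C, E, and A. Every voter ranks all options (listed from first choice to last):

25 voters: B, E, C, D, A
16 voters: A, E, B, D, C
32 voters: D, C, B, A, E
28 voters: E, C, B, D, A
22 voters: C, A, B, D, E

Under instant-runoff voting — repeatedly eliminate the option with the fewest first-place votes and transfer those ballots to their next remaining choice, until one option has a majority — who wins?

B

Round 1: D 32, B 25, C 22, E 28, A 16. Eliminate A.
Round 2: D 32, B 25, C 22, E 44. Eliminate C.
Round 3: D 32, B 47, E 44. Eliminate D.
Round 4: B 79, E 44. B has a majority.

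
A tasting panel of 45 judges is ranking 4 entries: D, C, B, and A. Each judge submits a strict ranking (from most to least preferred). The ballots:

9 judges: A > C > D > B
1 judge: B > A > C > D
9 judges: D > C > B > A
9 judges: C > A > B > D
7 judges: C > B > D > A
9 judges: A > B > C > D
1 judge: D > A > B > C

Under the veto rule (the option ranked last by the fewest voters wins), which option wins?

Last-place votes: D 19, C 1, B 9, A 16.
C is ranked last by the fewest voters, so C wins.

C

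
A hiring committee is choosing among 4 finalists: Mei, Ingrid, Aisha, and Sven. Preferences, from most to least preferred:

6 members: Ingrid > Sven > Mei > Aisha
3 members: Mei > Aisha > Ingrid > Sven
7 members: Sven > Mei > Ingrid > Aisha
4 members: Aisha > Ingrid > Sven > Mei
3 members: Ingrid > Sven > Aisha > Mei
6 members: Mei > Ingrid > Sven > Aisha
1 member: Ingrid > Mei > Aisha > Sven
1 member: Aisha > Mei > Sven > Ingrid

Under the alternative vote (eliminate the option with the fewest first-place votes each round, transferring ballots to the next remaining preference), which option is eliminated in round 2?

Round 1: Mei 9, Ingrid 10, Aisha 5, Sven 7. Eliminate Aisha.
Round 2: Mei 10, Ingrid 14, Sven 7. Eliminate Sven.

Sven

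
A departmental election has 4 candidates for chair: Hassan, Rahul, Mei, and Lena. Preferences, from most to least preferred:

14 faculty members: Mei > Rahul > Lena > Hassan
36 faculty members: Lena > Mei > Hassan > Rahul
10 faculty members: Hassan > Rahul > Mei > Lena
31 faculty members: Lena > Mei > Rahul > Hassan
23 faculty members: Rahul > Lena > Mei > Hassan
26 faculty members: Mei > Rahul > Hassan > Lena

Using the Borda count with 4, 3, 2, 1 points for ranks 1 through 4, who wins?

Mei

Hassan: 14·1 + 36·2 + 10·4 + 31·1 + 23·1 + 26·2 = 232
Rahul: 14·3 + 36·1 + 10·3 + 31·2 + 23·4 + 26·3 = 340
Mei: 14·4 + 36·3 + 10·2 + 31·3 + 23·2 + 26·4 = 427
Lena: 14·2 + 36·4 + 10·1 + 31·4 + 23·3 + 26·1 = 401
Mei has the highest Borda score (427).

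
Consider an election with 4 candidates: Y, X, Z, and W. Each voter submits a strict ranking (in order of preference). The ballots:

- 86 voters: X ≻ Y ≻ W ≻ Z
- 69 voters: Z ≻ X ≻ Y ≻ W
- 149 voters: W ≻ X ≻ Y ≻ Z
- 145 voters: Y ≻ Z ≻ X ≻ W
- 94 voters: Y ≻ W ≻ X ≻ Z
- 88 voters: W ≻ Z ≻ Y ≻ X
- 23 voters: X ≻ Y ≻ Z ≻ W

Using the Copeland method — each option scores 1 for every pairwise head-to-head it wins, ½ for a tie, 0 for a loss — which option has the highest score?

Y: beats Z and W; ties X → score 2.5.
X: beats Z; ties Y; loses to W → score 1.5.
Z: loses to Y, X, and W → score 0.
W: beats X and Z; loses to Y → score 2.
Y has the best pairwise record.

Y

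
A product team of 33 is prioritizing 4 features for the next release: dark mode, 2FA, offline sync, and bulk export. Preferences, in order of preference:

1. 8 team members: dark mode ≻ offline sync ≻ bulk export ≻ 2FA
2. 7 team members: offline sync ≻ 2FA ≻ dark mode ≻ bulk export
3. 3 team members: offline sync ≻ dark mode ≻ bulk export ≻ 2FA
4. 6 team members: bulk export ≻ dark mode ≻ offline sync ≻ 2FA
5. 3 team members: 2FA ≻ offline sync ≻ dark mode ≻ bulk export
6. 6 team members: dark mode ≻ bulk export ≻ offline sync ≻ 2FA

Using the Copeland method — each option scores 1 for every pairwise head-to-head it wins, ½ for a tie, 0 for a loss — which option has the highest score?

dark mode

dark mode: beats 2FA, offline sync, and bulk export → score 3.
2FA: loses to dark mode, offline sync, and bulk export → score 0.
offline sync: beats 2FA and bulk export; loses to dark mode → score 2.
bulk export: beats 2FA; loses to dark mode and offline sync → score 1.
dark mode has the best pairwise record.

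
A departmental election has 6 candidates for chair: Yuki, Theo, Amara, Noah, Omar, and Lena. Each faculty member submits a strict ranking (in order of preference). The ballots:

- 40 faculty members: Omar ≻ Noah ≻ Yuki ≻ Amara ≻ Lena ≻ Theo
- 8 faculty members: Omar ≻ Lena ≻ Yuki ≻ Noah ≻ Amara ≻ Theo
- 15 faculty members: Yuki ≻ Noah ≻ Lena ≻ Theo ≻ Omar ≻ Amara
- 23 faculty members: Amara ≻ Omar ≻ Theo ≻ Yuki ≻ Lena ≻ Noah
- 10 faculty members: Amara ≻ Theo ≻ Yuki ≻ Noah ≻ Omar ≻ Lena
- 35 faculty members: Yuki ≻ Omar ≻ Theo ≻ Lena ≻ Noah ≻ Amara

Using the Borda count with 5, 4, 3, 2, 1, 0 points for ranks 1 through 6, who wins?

Omar

Yuki: 40·3 + 8·3 + 15·5 + 23·2 + 10·3 + 35·5 = 470
Theo: 40·0 + 8·0 + 15·2 + 23·3 + 10·4 + 35·3 = 244
Amara: 40·2 + 8·1 + 15·0 + 23·5 + 10·5 + 35·0 = 253
Noah: 40·4 + 8·2 + 15·4 + 23·0 + 10·2 + 35·1 = 291
Omar: 40·5 + 8·5 + 15·1 + 23·4 + 10·1 + 35·4 = 497
Lena: 40·1 + 8·4 + 15·3 + 23·1 + 10·0 + 35·2 = 210
Omar has the highest Borda score (497).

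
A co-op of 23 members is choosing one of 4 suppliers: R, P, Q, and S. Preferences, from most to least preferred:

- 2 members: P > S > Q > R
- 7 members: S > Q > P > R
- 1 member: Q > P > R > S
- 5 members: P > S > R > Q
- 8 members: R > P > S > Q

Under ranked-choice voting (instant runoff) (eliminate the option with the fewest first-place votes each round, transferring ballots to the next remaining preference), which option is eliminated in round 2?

Round 1: R 8, P 7, Q 1, S 7. Eliminate Q.
Round 2: R 8, P 8, S 7. Eliminate S.

S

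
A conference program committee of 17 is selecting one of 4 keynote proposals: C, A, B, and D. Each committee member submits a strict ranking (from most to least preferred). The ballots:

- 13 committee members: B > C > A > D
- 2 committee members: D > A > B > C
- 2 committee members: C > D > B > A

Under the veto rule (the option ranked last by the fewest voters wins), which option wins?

B

Last-place votes: C 2, A 2, B 0, D 13.
B is ranked last by the fewest voters, so B wins.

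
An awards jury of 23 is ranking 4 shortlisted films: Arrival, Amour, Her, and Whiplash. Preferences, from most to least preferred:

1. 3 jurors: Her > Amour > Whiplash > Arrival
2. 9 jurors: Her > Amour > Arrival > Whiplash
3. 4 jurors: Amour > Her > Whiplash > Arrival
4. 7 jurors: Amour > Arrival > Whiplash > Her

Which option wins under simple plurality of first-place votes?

First-place votes: Arrival 0, Amour 11, Her 12, Whiplash 0.
Her has the most first-place votes.

Her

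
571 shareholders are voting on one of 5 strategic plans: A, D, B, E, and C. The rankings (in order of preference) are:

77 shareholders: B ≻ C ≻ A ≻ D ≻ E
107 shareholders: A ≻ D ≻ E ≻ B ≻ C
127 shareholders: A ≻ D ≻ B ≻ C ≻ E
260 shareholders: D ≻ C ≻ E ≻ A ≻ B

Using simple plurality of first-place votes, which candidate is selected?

First-place votes: A 234, D 260, B 77, E 0, C 0.
D has the most first-place votes.

D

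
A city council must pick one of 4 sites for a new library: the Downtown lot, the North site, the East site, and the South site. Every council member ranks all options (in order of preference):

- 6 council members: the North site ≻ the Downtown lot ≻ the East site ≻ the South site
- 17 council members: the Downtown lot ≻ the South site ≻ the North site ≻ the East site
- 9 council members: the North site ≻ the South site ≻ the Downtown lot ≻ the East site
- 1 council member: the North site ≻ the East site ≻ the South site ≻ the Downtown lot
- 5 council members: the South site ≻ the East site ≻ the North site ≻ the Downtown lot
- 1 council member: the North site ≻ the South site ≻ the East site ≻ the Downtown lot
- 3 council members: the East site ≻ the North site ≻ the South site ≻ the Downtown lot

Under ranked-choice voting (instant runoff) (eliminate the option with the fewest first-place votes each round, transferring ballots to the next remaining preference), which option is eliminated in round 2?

Round 1: the Downtown lot 17, the North site 17, the East site 3, the South site 5. Eliminate the East site.
Round 2: the Downtown lot 17, the North site 20, the South site 5. Eliminate the South site.

the South site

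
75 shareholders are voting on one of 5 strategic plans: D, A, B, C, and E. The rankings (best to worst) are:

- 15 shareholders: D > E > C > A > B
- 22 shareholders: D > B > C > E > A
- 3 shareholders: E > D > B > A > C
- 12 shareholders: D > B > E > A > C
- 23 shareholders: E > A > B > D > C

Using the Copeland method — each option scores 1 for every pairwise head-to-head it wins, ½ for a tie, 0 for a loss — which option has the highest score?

D: beats A, B, C, and E → score 4.
A: beats B and C; loses to D and E → score 2.
B: beats C; loses to D, A, and E → score 1.
C: loses to D, A, B, and E → score 0.
E: beats A, B, and C; loses to D → score 3.
D has the best pairwise record.

D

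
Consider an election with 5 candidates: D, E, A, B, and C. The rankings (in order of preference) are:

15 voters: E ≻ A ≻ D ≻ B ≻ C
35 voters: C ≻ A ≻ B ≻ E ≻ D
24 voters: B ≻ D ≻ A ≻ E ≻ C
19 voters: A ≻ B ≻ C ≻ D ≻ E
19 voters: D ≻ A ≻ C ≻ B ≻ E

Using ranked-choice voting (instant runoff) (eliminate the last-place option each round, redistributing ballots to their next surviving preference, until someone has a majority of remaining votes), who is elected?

A

Round 1: D 19, E 15, A 19, B 24, C 35. Eliminate E.
Round 2: D 19, A 34, B 24, C 35. Eliminate D.
Round 3: A 53, B 24, C 35. Eliminate B.
Round 4: A 77, C 35. A has a majority.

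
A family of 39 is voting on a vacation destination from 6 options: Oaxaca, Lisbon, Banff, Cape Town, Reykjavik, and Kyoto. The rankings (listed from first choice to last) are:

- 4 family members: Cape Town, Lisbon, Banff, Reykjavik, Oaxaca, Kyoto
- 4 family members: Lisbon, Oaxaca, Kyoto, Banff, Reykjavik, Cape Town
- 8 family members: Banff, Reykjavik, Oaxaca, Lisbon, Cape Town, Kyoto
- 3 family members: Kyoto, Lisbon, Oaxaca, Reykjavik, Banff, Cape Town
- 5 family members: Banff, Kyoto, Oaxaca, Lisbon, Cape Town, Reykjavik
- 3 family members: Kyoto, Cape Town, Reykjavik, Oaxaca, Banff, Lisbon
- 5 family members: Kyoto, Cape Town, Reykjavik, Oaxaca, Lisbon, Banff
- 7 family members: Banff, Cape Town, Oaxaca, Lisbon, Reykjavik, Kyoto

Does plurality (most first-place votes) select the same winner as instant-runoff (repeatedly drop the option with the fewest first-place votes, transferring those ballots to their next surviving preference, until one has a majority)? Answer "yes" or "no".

yes

Plurality — first-place votes: Oaxaca 0, Lisbon 4, Banff 20, Cape Town 4, Reykjavik 0, Kyoto 11. Winner: Banff.
Instant-runoff — R1 Oaxaca 0, Lisbon 4, Banff 20, Cape Town 4, Reykjavik 0, Kyoto 11 (Banff winner). Winner: Banff.
The two methods agree.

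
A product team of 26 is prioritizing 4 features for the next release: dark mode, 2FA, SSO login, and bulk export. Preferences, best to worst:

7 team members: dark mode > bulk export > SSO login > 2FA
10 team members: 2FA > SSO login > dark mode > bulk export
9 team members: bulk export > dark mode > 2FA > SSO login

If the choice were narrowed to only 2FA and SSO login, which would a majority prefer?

2FA

Voters preferring 2FA to SSO login: 19; preferring SSO login to 2FA: 7.
2FA wins the head-to-head.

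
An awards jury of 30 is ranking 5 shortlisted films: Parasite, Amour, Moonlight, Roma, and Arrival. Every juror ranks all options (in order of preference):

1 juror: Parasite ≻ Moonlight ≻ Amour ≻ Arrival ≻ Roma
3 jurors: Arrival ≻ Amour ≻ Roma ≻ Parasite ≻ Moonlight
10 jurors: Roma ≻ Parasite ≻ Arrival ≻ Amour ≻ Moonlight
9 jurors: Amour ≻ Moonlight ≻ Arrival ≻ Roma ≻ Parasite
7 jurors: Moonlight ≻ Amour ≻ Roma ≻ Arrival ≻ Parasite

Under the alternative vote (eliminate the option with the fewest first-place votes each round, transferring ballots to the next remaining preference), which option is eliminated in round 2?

Round 1: Parasite 1, Amour 9, Moonlight 7, Roma 10, Arrival 3. Eliminate Parasite.
Round 2: Amour 9, Moonlight 8, Roma 10, Arrival 3. Eliminate Arrival.

Arrival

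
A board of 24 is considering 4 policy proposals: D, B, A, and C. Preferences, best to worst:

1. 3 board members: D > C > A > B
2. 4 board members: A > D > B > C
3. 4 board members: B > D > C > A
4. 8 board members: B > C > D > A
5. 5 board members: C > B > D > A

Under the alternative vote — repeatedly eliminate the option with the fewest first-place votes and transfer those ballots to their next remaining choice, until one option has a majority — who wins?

B

Round 1: D 3, B 12, A 4, C 5. Eliminate D.
Round 2: B 12, A 4, C 8. Eliminate A.
Round 3: B 16, C 8. B has a majority.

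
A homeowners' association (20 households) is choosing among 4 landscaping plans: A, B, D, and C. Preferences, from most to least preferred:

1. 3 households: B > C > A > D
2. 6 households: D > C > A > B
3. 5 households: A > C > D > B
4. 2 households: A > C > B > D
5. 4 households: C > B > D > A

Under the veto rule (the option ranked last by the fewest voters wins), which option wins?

C

Last-place votes: A 4, B 11, D 5, C 0.
C is ranked last by the fewest voters, so C wins.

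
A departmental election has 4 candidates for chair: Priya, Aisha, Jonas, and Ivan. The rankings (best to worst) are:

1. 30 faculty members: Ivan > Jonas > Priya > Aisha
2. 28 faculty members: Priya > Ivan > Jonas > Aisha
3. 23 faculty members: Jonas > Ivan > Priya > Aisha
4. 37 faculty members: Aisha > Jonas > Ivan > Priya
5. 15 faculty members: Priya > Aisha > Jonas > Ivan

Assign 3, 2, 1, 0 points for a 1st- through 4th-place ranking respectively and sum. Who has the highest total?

Priya: 30·1 + 28·3 + 23·1 + 37·0 + 15·3 = 182
Aisha: 30·0 + 28·0 + 23·0 + 37·3 + 15·2 = 141
Jonas: 30·2 + 28·1 + 23·3 + 37·2 + 15·1 = 246
Ivan: 30·3 + 28·2 + 23·2 + 37·1 + 15·0 = 229
Jonas has the highest Borda score (246).

Jonas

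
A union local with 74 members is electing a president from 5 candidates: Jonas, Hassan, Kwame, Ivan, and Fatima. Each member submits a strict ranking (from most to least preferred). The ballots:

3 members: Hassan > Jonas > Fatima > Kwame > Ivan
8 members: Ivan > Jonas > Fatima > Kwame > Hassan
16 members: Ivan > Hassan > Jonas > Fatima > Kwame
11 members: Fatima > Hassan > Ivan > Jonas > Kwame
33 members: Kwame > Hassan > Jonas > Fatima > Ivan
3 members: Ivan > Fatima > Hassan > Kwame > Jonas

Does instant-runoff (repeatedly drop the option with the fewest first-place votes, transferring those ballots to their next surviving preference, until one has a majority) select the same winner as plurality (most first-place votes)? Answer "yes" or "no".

no

Instant-runoff — R1 Jonas 0, Hassan 3, Kwame 33, Ivan 27, Fatima 11 (Jonas out); R2 Hassan 3, Kwame 33, Ivan 27, Fatima 11 (Hassan out); R3 Kwame 33, Ivan 27, Fatima 14 (Fatima out); R4 Kwame 36, Ivan 38 (Ivan winner). Winner: Ivan.
Plurality — first-place votes: Jonas 0, Hassan 3, Kwame 33, Ivan 27, Fatima 11. Winner: Kwame.
The two methods disagree.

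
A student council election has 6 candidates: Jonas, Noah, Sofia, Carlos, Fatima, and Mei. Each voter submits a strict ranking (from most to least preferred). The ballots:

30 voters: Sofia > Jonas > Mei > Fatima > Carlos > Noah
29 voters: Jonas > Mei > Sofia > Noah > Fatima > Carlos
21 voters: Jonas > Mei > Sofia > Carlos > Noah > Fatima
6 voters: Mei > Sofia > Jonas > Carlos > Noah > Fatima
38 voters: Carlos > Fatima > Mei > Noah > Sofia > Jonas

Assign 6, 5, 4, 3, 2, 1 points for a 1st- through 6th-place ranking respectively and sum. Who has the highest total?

Mei

Jonas: 30·5 + 29·6 + 21·6 + 6·4 + 38·1 = 512
Noah: 30·1 + 29·3 + 21·2 + 6·2 + 38·3 = 285
Sofia: 30·6 + 29·4 + 21·4 + 6·5 + 38·2 = 486
Carlos: 30·2 + 29·1 + 21·3 + 6·3 + 38·6 = 398
Fatima: 30·3 + 29·2 + 21·1 + 6·1 + 38·5 = 365
Mei: 30·4 + 29·5 + 21·5 + 6·6 + 38·4 = 558
Mei has the highest Borda score (558).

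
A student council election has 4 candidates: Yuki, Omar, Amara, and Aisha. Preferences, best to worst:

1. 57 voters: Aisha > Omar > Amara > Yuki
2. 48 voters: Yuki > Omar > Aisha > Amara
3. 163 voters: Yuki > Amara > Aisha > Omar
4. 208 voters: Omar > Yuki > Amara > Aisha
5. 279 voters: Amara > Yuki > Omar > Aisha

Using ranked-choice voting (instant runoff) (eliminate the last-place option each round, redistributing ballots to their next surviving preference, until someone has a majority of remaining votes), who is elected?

Amara

Round 1: Yuki 211, Omar 208, Amara 279, Aisha 57. Eliminate Aisha.
Round 2: Yuki 211, Omar 265, Amara 279. Eliminate Yuki.
Round 3: Omar 313, Amara 442. Amara has a majority.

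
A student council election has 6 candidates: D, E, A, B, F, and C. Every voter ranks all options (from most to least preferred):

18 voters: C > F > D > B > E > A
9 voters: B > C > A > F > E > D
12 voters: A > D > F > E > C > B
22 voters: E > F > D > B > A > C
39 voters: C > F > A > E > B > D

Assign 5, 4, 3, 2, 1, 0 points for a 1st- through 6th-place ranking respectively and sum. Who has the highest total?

F

D: 18·3 + 9·0 + 12·4 + 22·3 + 39·0 = 168
E: 18·1 + 9·1 + 12·2 + 22·5 + 39·2 = 239
A: 18·0 + 9·3 + 12·5 + 22·1 + 39·3 = 226
B: 18·2 + 9·5 + 12·0 + 22·2 + 39·1 = 164
F: 18·4 + 9·2 + 12·3 + 22·4 + 39·4 = 370
C: 18·5 + 9·4 + 12·1 + 22·0 + 39·5 = 333
F has the highest Borda score (370).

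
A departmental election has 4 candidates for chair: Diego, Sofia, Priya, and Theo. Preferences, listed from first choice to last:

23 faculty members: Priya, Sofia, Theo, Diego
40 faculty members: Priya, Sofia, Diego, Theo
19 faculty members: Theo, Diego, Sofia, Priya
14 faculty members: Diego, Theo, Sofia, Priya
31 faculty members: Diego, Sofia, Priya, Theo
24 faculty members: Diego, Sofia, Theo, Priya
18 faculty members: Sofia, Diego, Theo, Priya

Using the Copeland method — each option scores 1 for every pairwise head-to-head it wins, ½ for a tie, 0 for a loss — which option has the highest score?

Diego: beats Sofia, Priya, and Theo → score 3.
Sofia: beats Priya and Theo; loses to Diego → score 2.
Priya: beats Theo; loses to Diego and Sofia → score 1.
Theo: loses to Diego, Sofia, and Priya → score 0.
Diego has the best pairwise record.

Diego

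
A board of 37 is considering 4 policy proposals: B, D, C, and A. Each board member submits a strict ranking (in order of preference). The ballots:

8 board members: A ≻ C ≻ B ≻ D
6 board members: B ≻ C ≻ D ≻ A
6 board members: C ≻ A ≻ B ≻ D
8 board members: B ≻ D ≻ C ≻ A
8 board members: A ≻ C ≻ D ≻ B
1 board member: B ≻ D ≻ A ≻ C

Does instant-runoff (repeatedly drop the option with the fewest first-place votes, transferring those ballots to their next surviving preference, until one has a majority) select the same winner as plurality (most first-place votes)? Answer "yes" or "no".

yes

Instant-runoff — R1 B 15, D 0, C 6, A 16 (D out); R2 B 15, C 6, A 16 (C out); R3 B 15, A 22 (A winner). Winner: A.
Plurality — first-place votes: B 15, D 0, C 6, A 16. Winner: A.
The two methods agree.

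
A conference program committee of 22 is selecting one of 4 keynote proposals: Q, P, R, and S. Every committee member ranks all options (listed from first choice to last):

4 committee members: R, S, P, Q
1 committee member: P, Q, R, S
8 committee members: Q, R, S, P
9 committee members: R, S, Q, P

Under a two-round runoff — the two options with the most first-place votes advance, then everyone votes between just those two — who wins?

Round 1 first-place votes: Q 8, P 1, R 13, S 0.
R and Q advance.
Runoff: R is preferred to Q by 13 voters; Q by 9.
R wins the runoff.

R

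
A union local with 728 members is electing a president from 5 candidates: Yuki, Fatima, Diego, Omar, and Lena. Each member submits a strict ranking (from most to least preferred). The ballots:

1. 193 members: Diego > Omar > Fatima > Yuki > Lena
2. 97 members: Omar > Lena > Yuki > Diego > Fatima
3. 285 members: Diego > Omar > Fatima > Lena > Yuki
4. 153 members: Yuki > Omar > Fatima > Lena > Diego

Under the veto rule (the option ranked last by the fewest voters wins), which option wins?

Omar

Last-place votes: Yuki 285, Fatima 97, Diego 153, Omar 0, Lena 193.
Omar is ranked last by the fewest voters, so Omar wins.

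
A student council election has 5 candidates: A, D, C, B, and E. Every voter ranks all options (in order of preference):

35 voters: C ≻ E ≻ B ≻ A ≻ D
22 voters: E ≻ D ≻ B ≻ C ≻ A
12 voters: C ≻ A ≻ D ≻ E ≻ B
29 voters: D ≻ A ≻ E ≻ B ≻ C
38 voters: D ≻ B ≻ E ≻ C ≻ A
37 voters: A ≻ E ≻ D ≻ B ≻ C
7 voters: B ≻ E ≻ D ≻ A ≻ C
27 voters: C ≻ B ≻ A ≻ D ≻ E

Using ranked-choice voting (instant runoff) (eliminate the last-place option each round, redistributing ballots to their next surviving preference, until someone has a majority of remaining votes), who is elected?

D

Round 1: A 37, D 67, C 74, B 7, E 22. Eliminate B.
Round 2: A 37, D 67, C 74, E 29. Eliminate E.
Round 3: A 37, D 96, C 74. Eliminate A.
Round 4: D 133, C 74. D has a majority.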